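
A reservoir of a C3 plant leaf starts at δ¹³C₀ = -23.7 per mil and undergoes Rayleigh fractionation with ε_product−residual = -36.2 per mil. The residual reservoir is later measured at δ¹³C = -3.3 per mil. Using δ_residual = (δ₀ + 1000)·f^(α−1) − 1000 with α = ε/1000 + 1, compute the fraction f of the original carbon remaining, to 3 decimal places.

α − 1 = ε/1000 = -0.0362
(δ_res + 1000)/(δ₀ + 1000) = (-3.3 + 1000)/(-23.7 + 1000) = 996.7/976.3 = 1.020895
f = 1.020895^(1/-0.0362) = exp(ln(1.020895)/-0.0362) = exp(0.02068/-0.0362)
f = exp(-0.5713) = 0.5648

0.565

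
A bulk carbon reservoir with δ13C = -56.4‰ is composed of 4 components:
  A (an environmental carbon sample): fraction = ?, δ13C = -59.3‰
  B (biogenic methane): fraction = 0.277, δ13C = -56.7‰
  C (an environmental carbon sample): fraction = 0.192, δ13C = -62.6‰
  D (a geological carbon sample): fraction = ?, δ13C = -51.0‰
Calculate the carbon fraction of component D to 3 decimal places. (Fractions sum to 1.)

Let f_D and f_A be the unknown fractions; fractions sum to 1 so f_D + f_A = 0.531.
Mass balance: Σ fᵢ·δᵢ = δ_bulk ⇒ f_D·(-51.0) + f_A·(-59.3) = -56.4 − (-27.725) = -28.675
Substitute f_A = 0.531 − f_D:
f_D·(-51.0 − -59.3) = -28.675 − 0.531×(-59.3) = 2.813
f_D = 2.813 / 8.3 = 0.3390

0.339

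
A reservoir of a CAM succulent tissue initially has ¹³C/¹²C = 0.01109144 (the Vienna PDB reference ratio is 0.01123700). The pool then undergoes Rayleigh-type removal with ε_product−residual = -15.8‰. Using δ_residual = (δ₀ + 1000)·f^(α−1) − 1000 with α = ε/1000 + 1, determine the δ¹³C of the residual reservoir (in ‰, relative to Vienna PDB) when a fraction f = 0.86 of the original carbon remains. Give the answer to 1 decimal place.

δ₀ = (0.01109144/0.01123700 − 1)×1000 = (0.987046 − 1)×1000 = -12.954‰
α − 1 = ε/1000 = -0.0158
f^(α−1) = 0.86^(-0.0158) = 1.002386
δ_res = (-12.954 + 1000) × 1.002386 − 1000 = 989.401 − 1000 = -10.60‰

-10.6‰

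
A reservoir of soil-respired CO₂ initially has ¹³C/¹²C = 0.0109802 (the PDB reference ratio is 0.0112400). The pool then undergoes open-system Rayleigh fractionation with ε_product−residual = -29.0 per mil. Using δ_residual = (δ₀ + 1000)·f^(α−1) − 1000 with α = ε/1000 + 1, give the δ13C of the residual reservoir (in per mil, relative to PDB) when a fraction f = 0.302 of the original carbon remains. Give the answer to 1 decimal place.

11.4 per mil

δ₀ = (0.0109802/0.0112400 − 1)×1000 = (0.976886 − 1)×1000 = -23.114 per mil
α − 1 = ε/1000 = -0.0290
f^(α−1) = 0.302^(-0.0290) = 1.035332
δ_res = (-23.114 + 1000) × 1.035332 − 1000 = 1011.402 − 1000 = 11.40 per mil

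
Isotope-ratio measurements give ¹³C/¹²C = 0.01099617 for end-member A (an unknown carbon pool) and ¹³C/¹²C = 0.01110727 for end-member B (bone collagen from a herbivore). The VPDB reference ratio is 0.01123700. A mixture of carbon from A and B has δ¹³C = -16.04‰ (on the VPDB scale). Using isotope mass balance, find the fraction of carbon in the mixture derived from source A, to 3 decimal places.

0.455

δ_A = (0.01099617/0.01123700 − 1)×1000 = (0.978568 − 1)×1000 = -21.432‰
δ_B = (0.01110727/0.01123700 − 1)×1000 = (0.988455 − 1)×1000 = -11.545‰
f_A = (δ_mix − δ_B)/(δ_A − δ_B) = (-16.04 − (-11.545))/(-21.432 − (-11.545))
f_A = -4.495 / -9.887 = 0.4546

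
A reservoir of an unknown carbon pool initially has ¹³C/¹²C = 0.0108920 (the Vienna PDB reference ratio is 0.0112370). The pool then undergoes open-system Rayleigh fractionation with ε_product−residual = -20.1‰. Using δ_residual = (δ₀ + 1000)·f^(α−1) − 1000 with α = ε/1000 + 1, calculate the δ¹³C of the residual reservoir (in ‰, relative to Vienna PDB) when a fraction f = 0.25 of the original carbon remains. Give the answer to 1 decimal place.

δ₀ = (0.0108920/0.0112370 − 1)×1000 = (0.969298 − 1)×1000 = -30.702‰
α − 1 = ε/1000 = -0.0201
f^(α−1) = 0.25^(-0.0201) = 1.028256
δ_res = (-30.702 + 1000) × 1.028256 − 1000 = 996.687 − 1000 = -3.31‰

-3.3‰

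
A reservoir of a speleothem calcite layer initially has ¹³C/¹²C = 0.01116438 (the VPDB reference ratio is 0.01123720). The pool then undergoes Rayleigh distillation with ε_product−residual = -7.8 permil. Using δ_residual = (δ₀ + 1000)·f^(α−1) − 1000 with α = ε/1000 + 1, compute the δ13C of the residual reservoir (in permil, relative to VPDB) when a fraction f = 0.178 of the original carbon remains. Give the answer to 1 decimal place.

7.0 permil

δ₀ = (0.01116438/0.01123720 − 1)×1000 = (0.993520 − 1)×1000 = -6.480 permil
α − 1 = ε/1000 = -0.0078
f^(α−1) = 0.178^(-0.0078) = 1.013554
δ_res = (-6.480 + 1000) × 1.013554 − 1000 = 1006.986 − 1000 = 6.99 permil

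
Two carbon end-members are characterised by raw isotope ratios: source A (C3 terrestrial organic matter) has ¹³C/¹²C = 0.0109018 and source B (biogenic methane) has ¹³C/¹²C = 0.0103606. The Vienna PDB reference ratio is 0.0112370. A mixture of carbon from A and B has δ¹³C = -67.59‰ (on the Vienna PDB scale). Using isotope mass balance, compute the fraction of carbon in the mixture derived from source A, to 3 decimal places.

0.216

δ_A = (0.0109018/0.0112370 − 1)×1000 = (0.970170 − 1)×1000 = -29.830‰
δ_B = (0.0103606/0.0112370 − 1)×1000 = (0.922008 − 1)×1000 = -77.992‰
f_A = (δ_mix − δ_B)/(δ_A − δ_B) = (-67.59 − (-77.992))/(-29.830 − (-77.992))
f_A = 10.402 / 48.162 = 0.2160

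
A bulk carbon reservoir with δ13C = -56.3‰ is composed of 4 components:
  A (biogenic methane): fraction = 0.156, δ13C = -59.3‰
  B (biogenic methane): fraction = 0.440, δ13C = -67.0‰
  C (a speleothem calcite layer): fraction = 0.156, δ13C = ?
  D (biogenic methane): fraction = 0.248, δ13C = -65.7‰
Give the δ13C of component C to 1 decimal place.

-8.2‰

Isotope mass balance: δ_bulk = Σ fᵢ·δᵢ.
-56.3 = 0.156×(-59.3) + 0.440×(-67.0) + 0.156×δ_C + 0.248×(-65.7)
0.156·δ_C = -56.3 − (-55.024) = -1.276
δ_C = -1.276 / 0.156 = -8.18‰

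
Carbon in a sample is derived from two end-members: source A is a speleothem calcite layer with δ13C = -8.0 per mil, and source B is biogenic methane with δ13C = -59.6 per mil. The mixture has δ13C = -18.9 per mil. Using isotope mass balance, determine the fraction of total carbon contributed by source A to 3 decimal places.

0.789

δ_mix = f_A·δ_A + (1 − f_A)·δ_B  ⇒  f_A = (δ_mix − δ_B)/(δ_A − δ_B)
f_A = (-18.9 − (-59.6)) / (-8.0 − (-59.6))
f_A = 40.7 / 51.6 = 0.7888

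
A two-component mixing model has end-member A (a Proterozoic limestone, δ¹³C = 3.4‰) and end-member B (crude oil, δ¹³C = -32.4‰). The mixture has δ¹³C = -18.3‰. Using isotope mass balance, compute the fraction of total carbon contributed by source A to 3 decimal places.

δ_mix = f_A·δ_A + (1 − f_A)·δ_B  ⇒  f_A = (δ_mix − δ_B)/(δ_A − δ_B)
f_A = (-18.3 − (-32.4)) / (3.4 − (-32.4))
f_A = 14.1 / 35.8 = 0.3939

0.394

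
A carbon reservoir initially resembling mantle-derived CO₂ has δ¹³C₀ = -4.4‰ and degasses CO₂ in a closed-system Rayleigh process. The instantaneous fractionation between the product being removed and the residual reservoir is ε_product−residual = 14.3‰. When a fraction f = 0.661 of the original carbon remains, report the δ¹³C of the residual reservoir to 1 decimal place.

Rayleigh residual: δ_res = (δ₀ + 1000)·f^(α−1) − 1000
α = ε/1000 + 1 = 1.01430, so α − 1 = 0.01430
f^(α−1) = 0.661^(0.01430) = 0.994097
δ_res = (-4.4 + 1000) × 0.994097 − 1000 = 989.723 − 1000 = -10.28‰

-10.3‰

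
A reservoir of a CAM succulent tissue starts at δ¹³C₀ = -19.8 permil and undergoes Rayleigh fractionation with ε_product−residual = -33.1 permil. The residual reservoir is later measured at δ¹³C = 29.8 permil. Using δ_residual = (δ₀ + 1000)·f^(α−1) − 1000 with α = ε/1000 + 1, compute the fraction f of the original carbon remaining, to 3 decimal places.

0.225

α − 1 = ε/1000 = -0.0331
(δ_res + 1000)/(δ₀ + 1000) = (29.8 + 1000)/(-19.8 + 1000) = 1029.8/980.2 = 1.050602
f = 1.050602^(1/-0.0331) = exp(ln(1.050602)/-0.0331) = exp(0.04936/-0.0331)
f = exp(-1.4913) = 0.2251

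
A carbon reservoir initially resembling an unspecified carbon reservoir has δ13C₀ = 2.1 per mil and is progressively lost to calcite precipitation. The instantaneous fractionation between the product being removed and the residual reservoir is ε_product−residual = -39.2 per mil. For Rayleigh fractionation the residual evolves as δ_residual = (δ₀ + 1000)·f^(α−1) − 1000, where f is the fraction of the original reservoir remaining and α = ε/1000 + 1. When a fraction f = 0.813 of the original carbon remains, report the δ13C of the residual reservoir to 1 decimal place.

Rayleigh residual: δ_res = (δ₀ + 1000)·f^(α−1) − 1000
α = ε/1000 + 1 = 0.96080, so α − 1 = -0.03920
f^(α−1) = 0.813^(-0.03920) = 1.008148
δ_res = (2.1 + 1000) × 1.008148 − 1000 = 1010.265 − 1000 = 10.27 per mil

10.3 per mil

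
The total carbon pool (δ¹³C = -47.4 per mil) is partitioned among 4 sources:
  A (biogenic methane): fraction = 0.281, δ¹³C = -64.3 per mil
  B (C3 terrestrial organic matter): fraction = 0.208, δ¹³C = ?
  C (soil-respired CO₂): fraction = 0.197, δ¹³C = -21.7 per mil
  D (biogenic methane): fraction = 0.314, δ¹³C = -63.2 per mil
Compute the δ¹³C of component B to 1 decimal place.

Isotope mass balance: δ_bulk = Σ fᵢ·δᵢ.
-47.4 = 0.281×(-64.3) + 0.208×δ_B + 0.197×(-21.7) + 0.314×(-63.2)
0.208·δ_B = -47.4 − (-42.188) = -5.212
δ_B = -5.212 / 0.208 = -25.06 per mil

-25.1 per mil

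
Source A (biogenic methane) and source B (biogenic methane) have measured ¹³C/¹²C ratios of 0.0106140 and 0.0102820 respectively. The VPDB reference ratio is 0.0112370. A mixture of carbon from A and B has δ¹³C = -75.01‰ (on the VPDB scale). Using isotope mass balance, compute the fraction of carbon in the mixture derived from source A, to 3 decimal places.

δ_A = (0.0106140/0.0112370 − 1)×1000 = (0.944558 − 1)×1000 = -55.442‰
δ_B = (0.0102820/0.0112370 − 1)×1000 = (0.915013 − 1)×1000 = -84.987‰
f_A = (δ_mix − δ_B)/(δ_A − δ_B) = (-75.01 − (-84.987))/(-55.442 − (-84.987))
f_A = 9.977 / 29.545 = 0.3377

0.338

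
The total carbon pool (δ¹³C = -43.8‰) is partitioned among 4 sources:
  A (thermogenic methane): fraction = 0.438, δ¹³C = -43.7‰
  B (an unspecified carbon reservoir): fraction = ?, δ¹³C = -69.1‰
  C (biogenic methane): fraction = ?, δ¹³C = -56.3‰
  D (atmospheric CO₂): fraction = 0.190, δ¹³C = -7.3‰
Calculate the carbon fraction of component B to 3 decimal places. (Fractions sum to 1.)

0.182

Let f_B and f_C be the unknown fractions; fractions sum to 1 so f_B + f_C = 0.372.
Mass balance: Σ fᵢ·δᵢ = δ_bulk ⇒ f_B·(-69.1) + f_C·(-56.3) = -43.8 − (-20.528) = -23.272
Substitute f_C = 0.372 − f_B:
f_B·(-69.1 − -56.3) = -23.272 − 0.372×(-56.3) = -2.329
f_B = -2.329 / -12.8 = 0.1819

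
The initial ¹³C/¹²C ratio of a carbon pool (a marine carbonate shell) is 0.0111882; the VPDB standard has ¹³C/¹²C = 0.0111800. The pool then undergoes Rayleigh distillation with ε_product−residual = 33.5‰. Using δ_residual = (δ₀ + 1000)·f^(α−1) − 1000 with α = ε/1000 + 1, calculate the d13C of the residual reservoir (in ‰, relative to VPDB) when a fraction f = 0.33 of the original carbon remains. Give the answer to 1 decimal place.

-35.8‰

δ₀ = (0.0111882/0.0111800 − 1)×1000 = (1.000733 − 1)×1000 = 0.733‰
α − 1 = ε/1000 = 0.0335
f^(α−1) = 0.33^(0.0335) = 0.963541
δ_res = (0.733 + 1000) × 0.963541 − 1000 = 964.248 − 1000 = -35.75‰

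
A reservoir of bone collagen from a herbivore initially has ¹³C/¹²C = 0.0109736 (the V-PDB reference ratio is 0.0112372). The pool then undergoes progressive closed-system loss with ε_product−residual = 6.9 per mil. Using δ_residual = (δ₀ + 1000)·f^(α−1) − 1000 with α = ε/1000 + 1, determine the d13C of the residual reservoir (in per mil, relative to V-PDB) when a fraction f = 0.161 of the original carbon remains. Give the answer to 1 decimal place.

-35.7 per mil

δ₀ = (0.0109736/0.0112372 − 1)×1000 = (0.976542 − 1)×1000 = -23.458 per mil
α − 1 = ε/1000 = 0.0069
f^(α−1) = 0.161^(0.0069) = 0.987477
δ_res = (-23.458 + 1000) × 0.987477 − 1000 = 964.313 − 1000 = -35.69 per mil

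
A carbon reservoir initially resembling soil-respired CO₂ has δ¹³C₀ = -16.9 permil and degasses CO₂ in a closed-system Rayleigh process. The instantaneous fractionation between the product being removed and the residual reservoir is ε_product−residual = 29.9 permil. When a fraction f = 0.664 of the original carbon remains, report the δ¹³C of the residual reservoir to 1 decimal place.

Rayleigh residual: δ_res = (δ₀ + 1000)·f^(α−1) − 1000
α = ε/1000 + 1 = 1.02990, so α − 1 = 0.02990
f^(α−1) = 0.664^(0.02990) = 0.987831
δ_res = (-16.9 + 1000) × 0.987831 − 1000 = 971.137 − 1000 = -28.86 permil

-28.9 permil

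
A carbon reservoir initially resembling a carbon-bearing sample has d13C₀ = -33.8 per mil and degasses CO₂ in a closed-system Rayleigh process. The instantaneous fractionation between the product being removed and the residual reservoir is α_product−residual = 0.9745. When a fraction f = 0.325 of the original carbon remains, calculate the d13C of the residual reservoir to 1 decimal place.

-5.7 per mil

Rayleigh residual: δ_res = (δ₀ + 1000)·f^(α−1) − 1000
α − 1 = -0.02550
f^(α−1) = 0.325^(-0.02550) = 1.029075
δ_res = (-33.8 + 1000) × 1.029075 − 1000 = 994.292 − 1000 = -5.71 per mil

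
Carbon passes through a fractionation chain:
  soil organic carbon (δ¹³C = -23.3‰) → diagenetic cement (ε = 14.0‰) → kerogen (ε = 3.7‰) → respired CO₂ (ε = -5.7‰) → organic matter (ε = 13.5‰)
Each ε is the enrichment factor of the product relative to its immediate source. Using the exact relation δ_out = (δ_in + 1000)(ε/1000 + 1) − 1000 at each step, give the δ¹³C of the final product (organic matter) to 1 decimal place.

step 1: δ = (-23.30 + 1000)·(14.0/1000 + 1) − 1000 = -9.63‰
step 2: δ = (-9.63 + 1000)·(3.7/1000 + 1) − 1000 = -5.96‰
step 3: δ = (-5.96 + 1000)·(-5.7/1000 + 1) − 1000 = -11.63‰
step 4: δ = (-11.63 + 1000)·(13.5/1000 + 1) − 1000 = 1.72‰

1.7‰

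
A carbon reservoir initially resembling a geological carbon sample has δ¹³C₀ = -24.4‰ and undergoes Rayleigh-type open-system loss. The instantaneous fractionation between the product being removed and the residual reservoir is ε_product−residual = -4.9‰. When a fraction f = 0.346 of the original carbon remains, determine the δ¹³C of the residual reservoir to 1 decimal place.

Rayleigh residual: δ_res = (δ₀ + 1000)·f^(α−1) − 1000
α = ε/1000 + 1 = 0.99510, so α − 1 = -0.00490
f^(α−1) = 0.346^(-0.00490) = 1.005214
δ_res = (-24.4 + 1000) × 1.005214 − 1000 = 980.687 − 1000 = -19.31‰

-19.3‰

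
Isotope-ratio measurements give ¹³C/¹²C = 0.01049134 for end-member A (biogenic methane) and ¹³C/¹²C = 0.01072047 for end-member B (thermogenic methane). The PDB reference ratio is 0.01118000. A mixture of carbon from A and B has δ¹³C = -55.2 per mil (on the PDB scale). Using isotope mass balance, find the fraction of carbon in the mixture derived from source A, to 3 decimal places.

δ_A = (0.01049134/0.01118000 − 1)×1000 = (0.938403 − 1)×1000 = -61.597 per mil
δ_B = (0.01072047/0.01118000 − 1)×1000 = (0.958897 − 1)×1000 = -41.103 per mil
f_A = (δ_mix − δ_B)/(δ_A − δ_B) = (-55.2 − (-41.103))/(-61.597 − (-41.103))
f_A = -14.097 / -20.495 = 0.6878

0.688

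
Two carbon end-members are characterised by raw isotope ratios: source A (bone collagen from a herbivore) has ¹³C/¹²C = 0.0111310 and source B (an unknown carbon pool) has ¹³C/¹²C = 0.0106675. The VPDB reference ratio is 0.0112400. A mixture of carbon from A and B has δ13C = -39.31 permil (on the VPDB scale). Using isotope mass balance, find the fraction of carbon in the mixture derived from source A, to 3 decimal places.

δ_A = (0.0111310/0.0112400 − 1)×1000 = (0.990302 − 1)×1000 = -9.698 permil
δ_B = (0.0106675/0.0112400 − 1)×1000 = (0.949066 − 1)×1000 = -50.934 permil
f_A = (δ_mix − δ_B)/(δ_A − δ_B) = (-39.31 − (-50.934))/(-9.698 − (-50.934))
f_A = 11.624 / 41.237 = 0.2819

0.282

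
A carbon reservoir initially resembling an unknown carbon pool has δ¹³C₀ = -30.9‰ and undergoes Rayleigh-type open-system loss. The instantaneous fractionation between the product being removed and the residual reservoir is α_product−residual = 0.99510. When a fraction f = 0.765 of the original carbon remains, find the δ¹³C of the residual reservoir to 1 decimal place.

-29.6‰

Rayleigh residual: δ_res = (δ₀ + 1000)·f^(α−1) − 1000
α − 1 = -0.00490
f^(α−1) = 0.765^(-0.00490) = 1.001313
δ_res = (-30.9 + 1000) × 1.001313 − 1000 = 970.373 − 1000 = -29.63‰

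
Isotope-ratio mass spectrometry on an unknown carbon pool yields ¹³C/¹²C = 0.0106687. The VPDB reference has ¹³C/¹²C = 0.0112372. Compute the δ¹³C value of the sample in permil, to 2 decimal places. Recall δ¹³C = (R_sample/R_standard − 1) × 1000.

δ¹³C = (R_sample / R_standard − 1) × 1000
R_sample / R_standard = 0.0106687 / 0.0112372 = 0.949409
δ¹³C = (0.949409 − 1) × 1000 = -50.591 permil

-50.59 permil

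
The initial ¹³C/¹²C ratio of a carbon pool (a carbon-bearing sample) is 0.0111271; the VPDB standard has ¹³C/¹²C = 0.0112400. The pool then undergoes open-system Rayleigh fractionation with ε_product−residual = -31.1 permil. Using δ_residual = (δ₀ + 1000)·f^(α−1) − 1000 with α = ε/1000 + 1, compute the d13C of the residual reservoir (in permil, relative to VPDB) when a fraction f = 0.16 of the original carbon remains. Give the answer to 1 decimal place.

48.0 permil

δ₀ = (0.0111271/0.0112400 − 1)×1000 = (0.989956 − 1)×1000 = -10.044 permil
α − 1 = ε/1000 = -0.0311
f^(α−1) = 0.16^(-0.0311) = 1.058649
δ_res = (-10.044 + 1000) × 1.058649 − 1000 = 1048.015 − 1000 = 48.02 permil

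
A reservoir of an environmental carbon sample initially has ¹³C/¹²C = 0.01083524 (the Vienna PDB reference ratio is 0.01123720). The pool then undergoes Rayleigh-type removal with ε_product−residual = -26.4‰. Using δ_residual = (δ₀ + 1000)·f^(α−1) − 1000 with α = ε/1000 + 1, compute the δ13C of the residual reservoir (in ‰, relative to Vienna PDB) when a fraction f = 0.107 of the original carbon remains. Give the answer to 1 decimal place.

δ₀ = (0.01083524/0.01123720 − 1)×1000 = (0.964230 − 1)×1000 = -35.770‰
α − 1 = ε/1000 = -0.0264
f^(α−1) = 0.107^(-0.0264) = 1.060777
δ_res = (-35.770 + 1000) × 1.060777 − 1000 = 1022.833 − 1000 = 22.83‰

22.8‰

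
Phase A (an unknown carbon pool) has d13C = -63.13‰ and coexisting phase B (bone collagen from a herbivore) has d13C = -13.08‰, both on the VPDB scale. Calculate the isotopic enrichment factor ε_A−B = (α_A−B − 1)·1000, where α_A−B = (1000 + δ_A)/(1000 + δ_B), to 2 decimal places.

α_A−B = (1000 + -63.13) / (1000 + -13.08) = 936.87 / 986.92 = 0.949287
ε_A−B = (0.949287 − 1) × 1000 = -50.713‰
(The approximation ε ≈ δ_A − δ_B would give -50.05‰.)

-50.71‰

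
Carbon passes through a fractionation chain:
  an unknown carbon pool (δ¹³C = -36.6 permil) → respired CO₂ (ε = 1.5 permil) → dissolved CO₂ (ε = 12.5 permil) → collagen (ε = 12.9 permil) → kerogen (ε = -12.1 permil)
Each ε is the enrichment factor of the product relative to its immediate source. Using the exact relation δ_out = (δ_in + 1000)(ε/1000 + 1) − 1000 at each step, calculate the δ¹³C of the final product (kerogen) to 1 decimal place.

-22.5 permil

step 1: δ = (-36.60 + 1000)·(1.5/1000 + 1) − 1000 = -35.15 permil
step 2: δ = (-35.15 + 1000)·(12.5/1000 + 1) − 1000 = -23.09 permil
step 3: δ = (-23.09 + 1000)·(12.9/1000 + 1) − 1000 = -10.49 permil
step 4: δ = (-10.49 + 1000)·(-12.1/1000 + 1) − 1000 = -22.47 permil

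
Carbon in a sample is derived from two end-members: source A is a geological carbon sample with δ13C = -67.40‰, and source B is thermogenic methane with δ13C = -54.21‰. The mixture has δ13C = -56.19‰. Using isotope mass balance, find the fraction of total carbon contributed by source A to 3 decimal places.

0.150

δ_mix = f_A·δ_A + (1 − f_A)·δ_B  ⇒  f_A = (δ_mix − δ_B)/(δ_A − δ_B)
f_A = (-56.19 − (-54.21)) / (-67.40 − (-54.21))
f_A = -1.98 / -13.19 = 0.1501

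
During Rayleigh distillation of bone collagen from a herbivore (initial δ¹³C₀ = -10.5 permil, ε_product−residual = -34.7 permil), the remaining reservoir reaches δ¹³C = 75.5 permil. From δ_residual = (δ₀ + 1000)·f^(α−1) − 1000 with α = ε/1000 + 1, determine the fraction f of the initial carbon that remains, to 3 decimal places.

α − 1 = ε/1000 = -0.0347
(δ_res + 1000)/(δ₀ + 1000) = (75.5 + 1000)/(-10.5 + 1000) = 1075.5/989.5 = 1.086913
f = 1.086913^(1/-0.0347) = exp(ln(1.086913)/-0.0347) = exp(0.08334/-0.0347)
f = exp(-2.4018) = 0.0906

0.091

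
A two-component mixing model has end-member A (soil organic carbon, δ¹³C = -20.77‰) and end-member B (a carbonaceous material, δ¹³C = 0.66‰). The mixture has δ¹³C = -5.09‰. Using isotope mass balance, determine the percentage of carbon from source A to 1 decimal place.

δ_mix = f_A·δ_A + (1 − f_A)·δ_B  ⇒  f_A = (δ_mix − δ_B)/(δ_A − δ_B)
f_A = (-5.09 − (0.66)) / (-20.77 − (0.66))
f_A = -5.75 / -21.43 = 0.2683

26.8%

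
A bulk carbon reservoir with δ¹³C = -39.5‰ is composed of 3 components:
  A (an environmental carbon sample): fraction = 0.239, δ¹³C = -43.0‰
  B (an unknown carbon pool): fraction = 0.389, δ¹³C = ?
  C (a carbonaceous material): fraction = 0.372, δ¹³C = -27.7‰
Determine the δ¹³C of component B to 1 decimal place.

-48.6‰

Isotope mass balance: δ_bulk = Σ fᵢ·δᵢ.
-39.5 = 0.239×(-43.0) + 0.389×δ_B + 0.372×(-27.7)
0.389·δ_B = -39.5 − (-20.581) = -18.919
δ_B = -18.919 / 0.389 = -48.63‰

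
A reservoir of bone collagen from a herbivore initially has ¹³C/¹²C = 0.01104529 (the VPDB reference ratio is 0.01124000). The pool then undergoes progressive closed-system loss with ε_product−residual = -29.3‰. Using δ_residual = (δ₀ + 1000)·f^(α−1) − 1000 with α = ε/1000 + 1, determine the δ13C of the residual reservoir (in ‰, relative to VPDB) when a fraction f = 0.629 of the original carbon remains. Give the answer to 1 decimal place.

-3.9‰

δ₀ = (0.01104529/0.01124000 − 1)×1000 = (0.982677 − 1)×1000 = -17.323‰
α − 1 = ε/1000 = -0.0293
f^(α−1) = 0.629^(-0.0293) = 1.013677
δ_res = (-17.323 + 1000) × 1.013677 − 1000 = 996.117 − 1000 = -3.88‰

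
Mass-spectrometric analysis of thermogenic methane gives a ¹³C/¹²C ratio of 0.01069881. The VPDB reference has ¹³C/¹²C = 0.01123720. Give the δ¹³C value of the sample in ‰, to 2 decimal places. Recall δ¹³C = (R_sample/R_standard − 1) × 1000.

-47.91‰

δ¹³C = (R_sample / R_standard − 1) × 1000
R_sample / R_standard = 0.01069881 / 0.01123720 = 0.952089
δ¹³C = (0.952089 − 1) × 1000 = -47.911‰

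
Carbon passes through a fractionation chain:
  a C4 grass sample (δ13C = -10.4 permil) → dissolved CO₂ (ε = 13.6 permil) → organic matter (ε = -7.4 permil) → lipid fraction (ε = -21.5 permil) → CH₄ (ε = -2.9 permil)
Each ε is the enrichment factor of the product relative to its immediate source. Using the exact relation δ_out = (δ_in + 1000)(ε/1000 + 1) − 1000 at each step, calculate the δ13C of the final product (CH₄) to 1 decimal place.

-28.6 permil

step 1: δ = (-10.40 + 1000)·(13.6/1000 + 1) − 1000 = 3.06 permil
step 2: δ = (3.06 + 1000)·(-7.4/1000 + 1) − 1000 = -4.36 permil
step 3: δ = (-4.36 + 1000)·(-21.5/1000 + 1) − 1000 = -25.77 permil
step 4: δ = (-25.77 + 1000)·(-2.9/1000 + 1) − 1000 = -28.60 permil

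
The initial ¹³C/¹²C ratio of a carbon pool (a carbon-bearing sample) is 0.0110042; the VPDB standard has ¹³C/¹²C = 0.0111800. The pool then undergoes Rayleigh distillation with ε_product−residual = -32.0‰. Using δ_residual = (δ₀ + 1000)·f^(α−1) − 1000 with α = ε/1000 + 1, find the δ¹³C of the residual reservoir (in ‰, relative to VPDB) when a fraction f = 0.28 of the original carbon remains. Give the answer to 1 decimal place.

25.2‰

δ₀ = (0.0110042/0.0111800 − 1)×1000 = (0.984275 − 1)×1000 = -15.725‰
α − 1 = ε/1000 = -0.0320
f^(α−1) = 0.28^(-0.0320) = 1.041576
δ_res = (-15.725 + 1000) × 1.041576 − 1000 = 1025.198 − 1000 = 25.20‰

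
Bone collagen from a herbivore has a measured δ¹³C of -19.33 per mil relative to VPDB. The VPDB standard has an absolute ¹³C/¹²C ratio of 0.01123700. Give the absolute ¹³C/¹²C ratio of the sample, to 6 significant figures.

0.0110198

R_sample = R_standard × (δ¹³C/1000 + 1)
R_sample = 0.01123700 × (-19.33/1000 + 1) = 0.01123700 × 0.980670
R_sample = 0.0110198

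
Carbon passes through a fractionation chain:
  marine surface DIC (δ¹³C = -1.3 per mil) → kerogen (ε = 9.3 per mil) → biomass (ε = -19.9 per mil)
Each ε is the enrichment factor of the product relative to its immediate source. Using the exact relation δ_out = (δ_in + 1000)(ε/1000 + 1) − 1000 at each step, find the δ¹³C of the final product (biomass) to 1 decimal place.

-12.1 per mil

step 1: δ = (-1.30 + 1000)·(9.3/1000 + 1) − 1000 = 7.99 per mil
step 2: δ = (7.99 + 1000)·(-19.9/1000 + 1) − 1000 = -12.07 per mil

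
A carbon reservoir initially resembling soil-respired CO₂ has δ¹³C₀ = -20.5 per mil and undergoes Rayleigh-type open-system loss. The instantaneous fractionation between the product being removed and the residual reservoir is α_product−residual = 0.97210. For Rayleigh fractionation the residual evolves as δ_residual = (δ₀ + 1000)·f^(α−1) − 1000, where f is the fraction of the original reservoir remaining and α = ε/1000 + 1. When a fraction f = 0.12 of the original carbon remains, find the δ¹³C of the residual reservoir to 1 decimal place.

Rayleigh residual: δ_res = (δ₀ + 1000)·f^(α−1) − 1000
α − 1 = -0.02790
f^(α−1) = 0.12^(-0.02790) = 1.060940
δ_res = (-20.5 + 1000) × 1.060940 − 1000 = 1039.191 − 1000 = 39.19 per mil

39.2 per mil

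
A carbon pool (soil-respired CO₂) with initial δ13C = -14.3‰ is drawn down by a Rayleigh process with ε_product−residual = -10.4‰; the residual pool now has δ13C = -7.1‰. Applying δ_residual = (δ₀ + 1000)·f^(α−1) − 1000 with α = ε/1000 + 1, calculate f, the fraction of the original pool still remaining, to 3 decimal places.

α − 1 = ε/1000 = -0.0104
(δ_res + 1000)/(δ₀ + 1000) = (-7.1 + 1000)/(-14.3 + 1000) = 992.9/985.7 = 1.007304
f = 1.007304^(1/-0.0104) = exp(ln(1.007304)/-0.0104) = exp(0.00728/-0.0104)
f = exp(-0.6998) = 0.4967

0.497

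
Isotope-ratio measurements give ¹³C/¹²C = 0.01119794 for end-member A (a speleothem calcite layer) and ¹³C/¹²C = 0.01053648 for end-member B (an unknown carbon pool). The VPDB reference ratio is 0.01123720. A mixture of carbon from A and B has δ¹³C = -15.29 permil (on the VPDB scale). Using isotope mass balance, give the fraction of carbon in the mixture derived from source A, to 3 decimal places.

0.800

δ_A = (0.01119794/0.01123720 − 1)×1000 = (0.996506 − 1)×1000 = -3.494 permil
δ_B = (0.01053648/0.01123720 − 1)×1000 = (0.937643 − 1)×1000 = -62.357 permil
f_A = (δ_mix − δ_B)/(δ_A − δ_B) = (-15.29 − (-62.357))/(-3.494 − (-62.357))
f_A = 47.067 / 58.863 = 0.7996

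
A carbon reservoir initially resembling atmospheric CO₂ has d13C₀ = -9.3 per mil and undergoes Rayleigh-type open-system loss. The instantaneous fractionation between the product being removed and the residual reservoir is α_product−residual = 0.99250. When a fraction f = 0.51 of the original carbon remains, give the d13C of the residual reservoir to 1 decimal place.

Rayleigh residual: δ_res = (δ₀ + 1000)·f^(α−1) − 1000
α − 1 = -0.00750
f^(α−1) = 0.51^(-0.00750) = 1.005063
δ_res = (-9.3 + 1000) × 1.005063 − 1000 = 995.716 − 1000 = -4.28 per mil

-4.3 per mil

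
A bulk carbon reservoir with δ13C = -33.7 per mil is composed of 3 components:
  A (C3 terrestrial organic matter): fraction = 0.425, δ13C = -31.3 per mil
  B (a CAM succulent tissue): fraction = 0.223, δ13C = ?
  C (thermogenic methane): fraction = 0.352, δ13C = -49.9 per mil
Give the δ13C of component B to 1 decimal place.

-12.7 per mil

Isotope mass balance: δ_bulk = Σ fᵢ·δᵢ.
-33.7 = 0.425×(-31.3) + 0.223×δ_B + 0.352×(-49.9)
0.223·δ_B = -33.7 − (-30.867) = -2.833
δ_B = -2.833 / 0.223 = -12.70 per mil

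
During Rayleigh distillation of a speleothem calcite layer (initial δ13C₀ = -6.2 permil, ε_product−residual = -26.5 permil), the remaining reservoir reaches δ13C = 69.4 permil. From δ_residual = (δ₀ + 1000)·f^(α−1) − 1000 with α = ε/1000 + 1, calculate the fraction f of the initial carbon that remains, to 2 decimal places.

α − 1 = ε/1000 = -0.0265
(δ_res + 1000)/(δ₀ + 1000) = (69.4 + 1000)/(-6.2 + 1000) = 1069.4/993.8 = 1.076072
f = 1.076072^(1/-0.0265) = exp(ln(1.076072)/-0.0265) = exp(0.07332/-0.0265)
f = exp(-2.7667) = 0.0629

0.06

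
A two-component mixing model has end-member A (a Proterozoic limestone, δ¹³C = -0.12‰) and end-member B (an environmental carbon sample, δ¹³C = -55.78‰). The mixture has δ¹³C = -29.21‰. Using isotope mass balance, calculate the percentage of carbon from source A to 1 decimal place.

δ_mix = f_A·δ_A + (1 − f_A)·δ_B  ⇒  f_A = (δ_mix − δ_B)/(δ_A − δ_B)
f_A = (-29.21 − (-55.78)) / (-0.12 − (-55.78))
f_A = 26.57 / 55.66 = 0.4774

47.7%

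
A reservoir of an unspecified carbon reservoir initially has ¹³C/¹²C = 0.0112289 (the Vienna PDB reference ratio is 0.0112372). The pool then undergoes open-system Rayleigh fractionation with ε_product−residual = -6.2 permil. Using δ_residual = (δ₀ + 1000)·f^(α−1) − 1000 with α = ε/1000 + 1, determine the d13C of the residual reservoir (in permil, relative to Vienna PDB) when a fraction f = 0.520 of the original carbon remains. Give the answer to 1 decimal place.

δ₀ = (0.0112289/0.0112372 − 1)×1000 = (0.999261 − 1)×1000 = -0.739 permil
α − 1 = ε/1000 = -0.0062
f^(α−1) = 0.520^(-0.0062) = 1.004063
δ_res = (-0.739 + 1000) × 1.004063 − 1000 = 1003.321 − 1000 = 3.32 permil

3.3 permil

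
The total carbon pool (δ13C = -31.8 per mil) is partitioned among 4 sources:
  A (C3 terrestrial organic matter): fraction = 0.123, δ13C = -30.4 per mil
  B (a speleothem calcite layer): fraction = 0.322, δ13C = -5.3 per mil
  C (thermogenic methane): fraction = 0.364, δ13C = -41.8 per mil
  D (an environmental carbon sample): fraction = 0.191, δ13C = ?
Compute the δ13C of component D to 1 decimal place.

Isotope mass balance: δ_bulk = Σ fᵢ·δᵢ.
-31.8 = 0.123×(-30.4) + 0.322×(-5.3) + 0.364×(-41.8) + 0.191×δ_D
0.191·δ_D = -31.8 − (-20.661) = -11.139
δ_D = -11.139 / 0.191 = -58.32 per mil

-58.3 per mil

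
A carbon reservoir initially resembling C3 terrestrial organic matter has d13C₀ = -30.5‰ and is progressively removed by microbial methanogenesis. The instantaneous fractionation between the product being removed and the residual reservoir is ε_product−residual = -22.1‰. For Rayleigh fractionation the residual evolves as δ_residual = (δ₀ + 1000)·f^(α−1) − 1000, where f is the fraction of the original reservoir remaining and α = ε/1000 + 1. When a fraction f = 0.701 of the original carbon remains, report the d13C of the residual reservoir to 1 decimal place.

-22.9‰

Rayleigh residual: δ_res = (δ₀ + 1000)·f^(α−1) − 1000
α = ε/1000 + 1 = 0.97790, so α − 1 = -0.02210
f^(α−1) = 0.701^(-0.02210) = 1.007882
δ_res = (-30.5 + 1000) × 1.007882 − 1000 = 977.141 − 1000 = -22.86‰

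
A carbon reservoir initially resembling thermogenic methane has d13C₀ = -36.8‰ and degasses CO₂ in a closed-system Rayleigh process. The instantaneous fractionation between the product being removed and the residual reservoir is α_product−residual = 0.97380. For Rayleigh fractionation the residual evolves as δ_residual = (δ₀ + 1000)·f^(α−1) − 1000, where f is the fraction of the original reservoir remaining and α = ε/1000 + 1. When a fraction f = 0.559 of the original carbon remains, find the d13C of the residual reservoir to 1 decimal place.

Rayleigh residual: δ_res = (δ₀ + 1000)·f^(α−1) − 1000
α − 1 = -0.02620
f^(α−1) = 0.559^(-0.02620) = 1.015355
δ_res = (-36.8 + 1000) × 1.015355 − 1000 = 977.990 − 1000 = -22.01‰

-22.0‰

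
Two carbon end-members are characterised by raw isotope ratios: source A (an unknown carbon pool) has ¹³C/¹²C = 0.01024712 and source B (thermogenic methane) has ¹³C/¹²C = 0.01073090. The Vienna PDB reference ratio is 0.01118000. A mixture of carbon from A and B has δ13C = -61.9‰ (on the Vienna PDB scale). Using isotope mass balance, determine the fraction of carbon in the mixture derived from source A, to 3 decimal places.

0.502

δ_A = (0.01024712/0.01118000 − 1)×1000 = (0.916558 − 1)×1000 = -83.442‰
δ_B = (0.01073090/0.01118000 − 1)×1000 = (0.959830 − 1)×1000 = -40.170‰
f_A = (δ_mix − δ_B)/(δ_A − δ_B) = (-61.9 − (-40.170))/(-83.442 − (-40.170))
f_A = -21.730 / -43.272 = 0.5022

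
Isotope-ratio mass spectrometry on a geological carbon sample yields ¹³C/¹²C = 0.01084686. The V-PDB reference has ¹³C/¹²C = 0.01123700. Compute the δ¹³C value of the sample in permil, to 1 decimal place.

-34.7 permil

δ¹³C = (R_sample / R_standard − 1) × 1000
R_sample / R_standard = 0.01084686 / 0.01123700 = 0.965281
δ¹³C = (0.965281 − 1) × 1000 = -34.72 permil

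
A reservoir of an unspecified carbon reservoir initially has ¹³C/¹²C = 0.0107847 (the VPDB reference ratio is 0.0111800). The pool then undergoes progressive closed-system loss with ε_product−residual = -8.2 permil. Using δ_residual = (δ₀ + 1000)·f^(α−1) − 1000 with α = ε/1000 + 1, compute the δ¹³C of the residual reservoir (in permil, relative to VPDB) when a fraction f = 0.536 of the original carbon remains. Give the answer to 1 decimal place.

-30.4 permil

δ₀ = (0.0107847/0.0111800 − 1)×1000 = (0.964642 − 1)×1000 = -35.358 permil
α − 1 = ε/1000 = -0.0082
f^(α−1) = 0.536^(-0.0082) = 1.005127
δ_res = (-35.358 + 1000) × 1.005127 − 1000 = 969.588 − 1000 = -30.41 permil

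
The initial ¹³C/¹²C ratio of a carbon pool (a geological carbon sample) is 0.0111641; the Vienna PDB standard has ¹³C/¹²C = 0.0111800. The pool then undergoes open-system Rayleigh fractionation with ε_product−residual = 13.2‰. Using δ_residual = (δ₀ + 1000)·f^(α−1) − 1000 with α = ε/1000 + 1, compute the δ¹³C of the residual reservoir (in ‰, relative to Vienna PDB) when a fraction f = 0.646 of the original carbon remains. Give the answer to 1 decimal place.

-7.2‰

δ₀ = (0.0111641/0.0111800 − 1)×1000 = (0.998578 − 1)×1000 = -1.422‰
α − 1 = ε/1000 = 0.0132
f^(α−1) = 0.646^(0.0132) = 0.994249
δ_res = (-1.422 + 1000) × 0.994249 − 1000 = 992.835 − 1000 = -7.17‰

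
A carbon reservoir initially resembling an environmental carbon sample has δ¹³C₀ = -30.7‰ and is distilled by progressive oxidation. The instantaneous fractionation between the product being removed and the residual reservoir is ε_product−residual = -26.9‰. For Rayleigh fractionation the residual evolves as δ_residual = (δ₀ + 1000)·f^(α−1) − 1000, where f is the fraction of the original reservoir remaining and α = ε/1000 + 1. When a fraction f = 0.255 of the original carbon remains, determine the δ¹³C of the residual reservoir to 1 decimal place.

5.6‰

Rayleigh residual: δ_res = (δ₀ + 1000)·f^(α−1) − 1000
α = ε/1000 + 1 = 0.97310, so α − 1 = -0.02690
f^(α−1) = 0.255^(-0.02690) = 1.037443
δ_res = (-30.7 + 1000) × 1.037443 − 1000 = 1005.593 − 1000 = 5.59‰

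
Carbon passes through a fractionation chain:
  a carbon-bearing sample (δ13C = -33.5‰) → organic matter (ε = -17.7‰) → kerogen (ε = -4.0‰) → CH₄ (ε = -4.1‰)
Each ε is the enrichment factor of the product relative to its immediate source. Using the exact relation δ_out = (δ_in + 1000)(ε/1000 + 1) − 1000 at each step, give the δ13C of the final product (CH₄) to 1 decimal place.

-58.3‰

step 1: δ = (-33.50 + 1000)·(-17.7/1000 + 1) − 1000 = -50.61‰
step 2: δ = (-50.61 + 1000)·(-4.0/1000 + 1) − 1000 = -54.40‰
step 3: δ = (-54.40 + 1000)·(-4.1/1000 + 1) − 1000 = -58.28‰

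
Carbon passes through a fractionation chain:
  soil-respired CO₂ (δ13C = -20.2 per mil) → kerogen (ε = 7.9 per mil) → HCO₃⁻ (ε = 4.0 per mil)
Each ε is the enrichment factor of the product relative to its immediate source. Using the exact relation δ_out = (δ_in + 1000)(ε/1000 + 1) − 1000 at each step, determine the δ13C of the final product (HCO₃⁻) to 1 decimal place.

-8.5 per mil

step 1: δ = (-20.20 + 1000)·(7.9/1000 + 1) − 1000 = -12.46 per mil
step 2: δ = (-12.46 + 1000)·(4.0/1000 + 1) − 1000 = -8.51 per mil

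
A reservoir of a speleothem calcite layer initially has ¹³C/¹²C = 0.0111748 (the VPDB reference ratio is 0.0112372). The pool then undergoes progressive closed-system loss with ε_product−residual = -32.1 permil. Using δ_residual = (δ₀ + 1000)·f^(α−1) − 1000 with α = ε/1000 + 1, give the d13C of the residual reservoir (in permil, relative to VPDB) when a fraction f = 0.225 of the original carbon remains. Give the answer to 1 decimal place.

δ₀ = (0.0111748/0.0112372 − 1)×1000 = (0.994447 − 1)×1000 = -5.553 permil
α − 1 = ε/1000 = -0.0321
f^(α−1) = 0.225^(-0.0321) = 1.049047
δ_res = (-5.553 + 1000) × 1.049047 − 1000 = 1043.222 − 1000 = 43.22 permil

43.2 permil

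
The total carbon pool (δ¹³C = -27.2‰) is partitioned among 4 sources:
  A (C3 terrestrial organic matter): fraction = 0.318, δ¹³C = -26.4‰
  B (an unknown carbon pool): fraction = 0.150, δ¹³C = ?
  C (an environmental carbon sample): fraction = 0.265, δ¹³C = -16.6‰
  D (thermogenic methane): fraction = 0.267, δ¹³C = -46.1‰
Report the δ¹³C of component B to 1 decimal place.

Isotope mass balance: δ_bulk = Σ fᵢ·δᵢ.
-27.2 = 0.318×(-26.4) + 0.150×δ_B + 0.265×(-16.6) + 0.267×(-46.1)
0.150·δ_B = -27.2 − (-25.103) = -2.097
δ_B = -2.097 / 0.150 = -13.98‰

-14.0‰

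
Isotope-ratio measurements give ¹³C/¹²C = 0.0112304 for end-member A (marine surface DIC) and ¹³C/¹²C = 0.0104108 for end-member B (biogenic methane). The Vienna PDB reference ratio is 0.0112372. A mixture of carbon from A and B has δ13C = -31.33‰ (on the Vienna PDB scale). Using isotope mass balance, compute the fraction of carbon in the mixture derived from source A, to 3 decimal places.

δ_A = (0.0112304/0.0112372 − 1)×1000 = (0.999395 − 1)×1000 = -0.605‰
δ_B = (0.0104108/0.0112372 − 1)×1000 = (0.926459 − 1)×1000 = -73.541‰
f_A = (δ_mix − δ_B)/(δ_A − δ_B) = (-31.33 − (-73.541))/(-0.605 − (-73.541))
f_A = 42.211 / 72.936 = 0.5787

0.579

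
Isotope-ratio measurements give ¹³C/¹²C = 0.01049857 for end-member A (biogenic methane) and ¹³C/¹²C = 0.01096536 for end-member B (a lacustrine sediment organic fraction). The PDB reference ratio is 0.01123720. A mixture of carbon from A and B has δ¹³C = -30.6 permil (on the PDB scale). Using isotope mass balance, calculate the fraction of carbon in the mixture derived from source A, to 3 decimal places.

0.154

δ_A = (0.01049857/0.01123720 − 1)×1000 = (0.934269 − 1)×1000 = -65.731 permil
δ_B = (0.01096536/0.01123720 − 1)×1000 = (0.975809 − 1)×1000 = -24.191 permil
f_A = (δ_mix − δ_B)/(δ_A − δ_B) = (-30.6 − (-24.191))/(-65.731 − (-24.191))
f_A = -6.409 / -41.540 = 0.1543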